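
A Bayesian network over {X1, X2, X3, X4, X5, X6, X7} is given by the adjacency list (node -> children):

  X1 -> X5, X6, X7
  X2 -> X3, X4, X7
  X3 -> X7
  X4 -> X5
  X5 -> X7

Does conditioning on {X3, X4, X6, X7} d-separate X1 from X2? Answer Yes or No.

6 paths connect X1 and X2; each must be blocked for d-separation to hold:
Path 1: X1 → X7 ← X3 ← X2
  X3 is a chain here and X3 is conditioned on, so the path is blocked at X3.
Path 2: X1 → X7 ← X5 ← X4 ← X2
  X4 is a chain here and X4 is conditioned on, so the path is blocked at X4.
Path 3: X1 → X7 ← X2
  X7 is a collider and X7 is conditioned on, which opens it — no node blocks this path, so it is active.
Path 4: X1 → X5 → X7 ← X3 ← X2
  X3 is a chain here and X3 is conditioned on, so the path is blocked at X3.
Path 5: X1 → X5 → X7 ← X2
  X5 is a chain and X5 is not conditioned on; X7 is a collider and X7 is conditioned on, which opens it — no node blocks this path, so it is active.
Path 6: X1 → X5 ← X4 ← X2
  X4 is a chain here and X4 is conditioned on, so the path is blocked at X4.
Because an active path exists, X1 and X2 are not d-separated.

No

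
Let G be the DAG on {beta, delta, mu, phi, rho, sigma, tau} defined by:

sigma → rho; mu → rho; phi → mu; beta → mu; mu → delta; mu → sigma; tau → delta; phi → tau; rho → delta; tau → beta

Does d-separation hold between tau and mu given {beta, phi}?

Yes

5 paths connect tau and mu; each must be blocked for d-separation to hold:
  1. tau ← phi → mu — phi:fork[blocks] ⇒ blocked
  2. tau → beta → mu — beta:chain[blocks] ⇒ blocked
  3. tau → delta ← rho ← sigma ← mu — delta:collider[blocks]; rho:chain[open]; sigma:chain[open] ⇒ blocked
  4. tau → delta ← rho ← mu — delta:collider[blocks]; rho:chain[open] ⇒ blocked
  5. tau → delta ← mu — delta:collider[blocks] ⇒ blocked
Since every path is blocked, d-separation holds.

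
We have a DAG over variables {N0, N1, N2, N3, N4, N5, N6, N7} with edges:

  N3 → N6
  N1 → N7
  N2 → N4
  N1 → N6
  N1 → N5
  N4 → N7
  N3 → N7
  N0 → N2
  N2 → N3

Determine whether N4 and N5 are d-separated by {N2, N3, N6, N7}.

No — N4 and N5 are not d-separated given {N2, N3, N6, N7}.

4 paths connect N4 and N5; each must be blocked for d-separation to hold:
Path 1: N4 → N7 ← N1 → N5
  N7 is a collider and N7 is conditioned on, which opens it; N1 is a fork and N1 is not conditioned on — no node blocks this path, so it is active.
Path 2: N4 → N7 ← N3 → N6 ← N1 → N5
  N3 is a fork here and N3 is conditioned on, so the path is blocked at N3.
Path 3: N4 ← N2 → N3 → N7 ← N1 → N5
  N2 is a fork here and N2 is conditioned on, so the path is blocked at N2.
Path 4: N4 ← N2 → N3 → N6 ← N1 → N5
  N2 is a fork here and N2 is conditioned on, so the path is blocked at N2.
Since the path N4 → N7 ← N1 → N5 is active, N4 and N5 are not d-separated given {N2, N3, N6, N7}.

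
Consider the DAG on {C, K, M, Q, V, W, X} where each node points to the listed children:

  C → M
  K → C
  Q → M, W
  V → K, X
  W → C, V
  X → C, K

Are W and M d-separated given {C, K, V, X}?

No

Enumerating the 6 paths from W to M and testing each for blocking by {C, K, V, X}:
  1. W → V → X → K → C → M — V:chain[blocks]; X:chain[blocks]; K:chain[blocks]; C:chain[blocks] ⇒ blocked
  2. W → V → X → C → M — V:chain[blocks]; X:chain[blocks]; C:chain[blocks] ⇒ blocked
  3. W → V → K ← X → C → M — V:chain[blocks]; K:collider[open]; X:fork[blocks]; C:chain[blocks] ⇒ blocked
  4. W → V → K → C → M — V:chain[blocks]; K:chain[blocks]; C:chain[blocks] ⇒ blocked
  5. W ← Q → M — Q:fork[open] ⇒ active
  6. W → C → M — C:chain[blocks] ⇒ blocked
Since the path W ← Q → M is active, W and M are not d-separated given {C, K, V, X}.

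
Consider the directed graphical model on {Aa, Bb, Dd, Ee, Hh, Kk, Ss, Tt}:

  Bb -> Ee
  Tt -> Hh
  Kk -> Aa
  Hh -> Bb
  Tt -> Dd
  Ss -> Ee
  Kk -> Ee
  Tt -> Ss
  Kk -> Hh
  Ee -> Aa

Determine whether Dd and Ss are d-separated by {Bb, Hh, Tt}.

4 paths connect Dd and Ss; each must be blocked for d-separation to hold:
  1. Dd ← Tt → Hh ← Kk → Ee ← Ss — Tt:fork[blocks]; Hh:collider[open]; Kk:fork[open]; Ee:collider[blocks] ⇒ blocked
  2. Dd ← Tt → Hh ← Kk → Aa ← Ee ← Ss — Tt:fork[blocks]; Hh:collider[open]; Kk:fork[open]; Aa:collider[blocks]; Ee:chain[open] ⇒ blocked
  3. Dd ← Tt → Hh → Bb → Ee ← Ss — Tt:fork[blocks]; Hh:chain[blocks]; Bb:chain[blocks]; Ee:collider[blocks] ⇒ blocked
  4. Dd ← Tt → Ss — Tt:fork[blocks] ⇒ blocked
All paths are blocked; Dd ⊥ Ss | {Bb, Hh, Tt} holds.

Yes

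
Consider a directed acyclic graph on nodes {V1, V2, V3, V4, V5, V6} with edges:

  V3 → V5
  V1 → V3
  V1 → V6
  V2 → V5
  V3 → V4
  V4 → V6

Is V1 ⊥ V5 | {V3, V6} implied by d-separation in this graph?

We examine all 2 paths between V1 and V5:
Path 1: V1 → V3 → V5
  V3 is a chain here and V3 is conditioned on, so the path is blocked at V3.
Path 2: V1 → V6 ← V4 ← V3 → V5
  V3 is a fork here and V3 is conditioned on, so the path is blocked at V3.
Since every path is blocked, d-separation holds.

Yes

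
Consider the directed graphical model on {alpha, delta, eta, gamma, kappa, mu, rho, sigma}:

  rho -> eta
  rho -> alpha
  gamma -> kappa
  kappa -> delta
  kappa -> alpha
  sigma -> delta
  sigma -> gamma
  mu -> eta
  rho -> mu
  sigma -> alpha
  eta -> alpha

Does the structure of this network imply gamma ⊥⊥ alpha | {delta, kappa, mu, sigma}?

There are 4 undirected paths between gamma and alpha; checking each against the conditioning set {delta, kappa, mu, sigma}:
Path 1: gamma ← sigma → delta ← kappa → alpha
  sigma is a fork here and sigma is conditioned on, so the path is blocked at sigma.
Path 2: gamma ← sigma → alpha
  sigma is a fork here and sigma is conditioned on, so the path is blocked at sigma.
Path 3: gamma → kappa → delta ← sigma → alpha
  kappa is a chain here and kappa is conditioned on, so the path is blocked at kappa.
Path 4: gamma → kappa → alpha
  kappa is a chain here and kappa is conditioned on, so the path is blocked at kappa.
Every path is blocked, so gamma and alpha are d-separated given {delta, kappa, mu, sigma}.

Yes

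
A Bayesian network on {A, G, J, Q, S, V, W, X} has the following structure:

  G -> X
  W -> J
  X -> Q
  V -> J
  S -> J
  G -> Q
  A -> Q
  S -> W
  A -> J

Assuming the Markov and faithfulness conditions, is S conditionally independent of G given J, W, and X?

Yes

We examine all 4 paths between S and G:
Path 1: S → J ← A → Q ← G
  Q is a collider here and neither Q nor any of its descendants is conditioned on, so the collider stays closed — the path is blocked at Q.
Path 2: S → J ← A → Q ← X ← G
  Q is a collider here and neither Q nor any of its descendants is conditioned on, so the collider stays closed — the path is blocked at Q.
Path 3: S → W → J ← A → Q ← G
  W is a chain here and W is conditioned on, so the path is blocked at W.
Path 4: S → W → J ← A → Q ← X ← G
  W is a chain here and W is conditioned on, so the path is blocked at W.
All paths are blocked; S ⊥ G | {J, W, X} holds.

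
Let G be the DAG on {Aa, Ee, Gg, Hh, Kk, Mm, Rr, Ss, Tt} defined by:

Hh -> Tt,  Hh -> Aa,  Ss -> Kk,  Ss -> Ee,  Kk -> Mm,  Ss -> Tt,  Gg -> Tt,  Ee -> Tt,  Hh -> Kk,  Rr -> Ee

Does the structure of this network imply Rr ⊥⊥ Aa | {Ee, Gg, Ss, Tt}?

There are 4 undirected paths between Rr and Aa; checking each against the conditioning set {Ee, Gg, Ss, Tt}:
Path 1: Rr → Ee ← Ss → Kk ← Hh → Aa
  Ss is a fork here and Ss is conditioned on, so the path is blocked at Ss.
Path 2: Rr → Ee ← Ss → Tt ← Hh → Aa
  Ss is a fork here and Ss is conditioned on, so the path is blocked at Ss.
Path 3: Rr → Ee → Tt ← Ss → Kk ← Hh → Aa
  Ee is a chain here and Ee is conditioned on, so the path is blocked at Ee.
Path 4: Rr → Ee → Tt ← Hh → Aa
  Ee is a chain here and Ee is conditioned on, so the path is blocked at Ee.
Every path is blocked, so Rr and Aa are d-separated given {Ee, Gg, Ss, Tt}.

Yes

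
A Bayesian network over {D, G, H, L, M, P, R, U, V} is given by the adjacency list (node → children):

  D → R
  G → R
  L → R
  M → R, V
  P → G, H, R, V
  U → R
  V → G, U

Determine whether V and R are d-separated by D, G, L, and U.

Enumerating the 6 paths from V to R and testing each for blocking by {D, G, L, U}:
  1. V → G → R — G:chain[blocks] ⇒ blocked
  2. V → G ← P → R — G:collider[open]; P:fork[open] ⇒ active
  3. V ← P → G → R — P:fork[open]; G:chain[blocks] ⇒ blocked
  4. V ← P → R — P:fork[open] ⇒ active
  5. V ← M → R — M:fork[open] ⇒ active
  6. V → U → R — U:chain[blocks] ⇒ blocked
Since the path V → G ← P → R is active, V and R are not d-separated given {D, G, L, U}.

No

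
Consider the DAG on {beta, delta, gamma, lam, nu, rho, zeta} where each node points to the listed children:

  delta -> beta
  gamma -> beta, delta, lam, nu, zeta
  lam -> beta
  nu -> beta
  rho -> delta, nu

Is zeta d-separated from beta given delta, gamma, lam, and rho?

We examine all 6 paths between zeta and beta:
  1. zeta ← gamma → delta ← rho → nu → beta — gamma:fork[blocks]; delta:collider[open]; rho:fork[blocks]; nu:chain[open] ⇒ blocked
  2. zeta ← gamma → delta → beta — gamma:fork[blocks]; delta:chain[blocks] ⇒ blocked
  3. zeta ← gamma → nu ← rho → delta → beta — gamma:fork[blocks]; nu:collider[blocks]; rho:fork[blocks]; delta:chain[blocks] ⇒ blocked
  4. zeta ← gamma → nu → beta — gamma:fork[blocks]; nu:chain[open] ⇒ blocked
  5. zeta ← gamma → lam → beta — gamma:fork[blocks]; lam:chain[blocks] ⇒ blocked
  6. zeta ← gamma → beta — gamma:fork[blocks] ⇒ blocked
Every path is blocked, so zeta and beta are d-separated given {delta, gamma, lam, rho}.

Yes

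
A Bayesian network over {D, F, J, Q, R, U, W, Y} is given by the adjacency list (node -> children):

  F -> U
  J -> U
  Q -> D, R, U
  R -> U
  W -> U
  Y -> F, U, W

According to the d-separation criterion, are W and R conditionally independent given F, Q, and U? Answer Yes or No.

No

There are 6 undirected paths between W and R; checking each against the conditioning set {F, Q, U}:
Path 1: W ← Y → U ← R
  Y is a fork and Y is not conditioned on; U is a collider and U is conditioned on, which opens it — no node blocks this path, so it is active.
Path 2: W ← Y → U ← Q → R
  Q is a fork here and Q is conditioned on, so the path is blocked at Q.
Path 3: W ← Y → F → U ← R
  F is a chain here and F is conditioned on, so the path is blocked at F.
Path 4: W ← Y → F → U ← Q → R
  F is a chain here and F is conditioned on, so the path is blocked at F.
Path 5: W → U ← R
  U is a collider and U is conditioned on, which opens it — no node blocks this path, so it is active.
Path 6: W → U ← Q → R
  Q is a fork here and Q is conditioned on, so the path is blocked at Q.
Since the path W ← Y → U ← R is active, W and R are not d-separated given {F, Q, U}.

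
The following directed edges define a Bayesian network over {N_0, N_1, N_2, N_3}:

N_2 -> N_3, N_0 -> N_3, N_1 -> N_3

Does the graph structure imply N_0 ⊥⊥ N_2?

The only undirected path from N_0 to N_2 is:
Path 1: N_0 → N_3 ← N_2
  N_3 is a collider here and neither N_3 nor any of its descendants is conditioned on, so the collider stays closed — the path is blocked at N_3.
Since every path is blocked, d-separation holds.

Yes — N_0 and N_2 are d-separated given ∅.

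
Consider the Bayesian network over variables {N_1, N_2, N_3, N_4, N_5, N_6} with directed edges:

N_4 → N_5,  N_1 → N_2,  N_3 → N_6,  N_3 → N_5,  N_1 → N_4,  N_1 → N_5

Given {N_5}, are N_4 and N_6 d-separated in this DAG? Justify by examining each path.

There are 2 undirected paths between N_4 and N_6; checking each against the conditioning set {N_5}:
Path 1: N_4 → N_5 ← N_3 → N_6
  N_5 is a collider and N_5 is conditioned on, which opens it; N_3 is a fork and N_3 is not conditioned on — no node blocks this path, so it is active.
Path 2: N_4 ← N_1 → N_5 ← N_3 → N_6
  N_1 is a fork and N_1 is not conditioned on; N_5 is a collider and N_5 is conditioned on, which opens it; N_3 is a fork and N_3 is not conditioned on — no node blocks this path, so it is active.
Because an active path exists, N_4 and N_6 are not d-separated.

No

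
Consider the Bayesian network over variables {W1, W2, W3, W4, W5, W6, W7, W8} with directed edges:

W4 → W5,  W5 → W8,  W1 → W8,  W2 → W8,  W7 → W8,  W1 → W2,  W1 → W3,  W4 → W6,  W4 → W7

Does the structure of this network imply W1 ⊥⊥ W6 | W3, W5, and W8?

There are 4 undirected paths between W1 and W6; checking each against the conditioning set {W3, W5, W8}:
  1. W1 → W8 ← W5 ← W4 → W6 — W8:collider[open]; W5:chain[blocks]; W4:fork[open] ⇒ blocked
  2. W1 → W8 ← W7 ← W4 → W6 — W8:collider[open]; W7:chain[open]; W4:fork[open] ⇒ active
  3. W1 → W2 → W8 ← W5 ← W4 → W6 — W2:chain[open]; W8:collider[open]; W5:chain[blocks]; W4:fork[open] ⇒ blocked
  4. W1 → W2 → W8 ← W7 ← W4 → W6 — W2:chain[open]; W8:collider[open]; W7:chain[open]; W4:fork[open] ⇒ active
Because an active path exists, W1 and W6 are not d-separated.

No — W1 and W6 are not d-separated given {W3, W5, W8}.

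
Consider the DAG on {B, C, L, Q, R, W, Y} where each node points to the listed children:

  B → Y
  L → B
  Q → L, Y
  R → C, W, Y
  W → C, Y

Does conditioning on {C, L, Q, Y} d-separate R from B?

No

6 paths connect R and B; each must be blocked for d-separation to hold:
Path 1: R → C ← W → Y ← Q → L → B
  Q is a fork here and Q is conditioned on, so the path is blocked at Q.
Path 2: R → C ← W → Y ← B
  C is a collider and C is conditioned on, which opens it; W is a fork and W is not conditioned on; Y is a collider and Y is conditioned on, which opens it — no node blocks this path, so it is active.
Path 3: R → Y ← Q → L → B
  Q is a fork here and Q is conditioned on, so the path is blocked at Q.
Path 4: R → Y ← B
  Y is a collider and Y is conditioned on, which opens it — no node blocks this path, so it is active.
Path 5: R → W → Y ← Q → L → B
  Q is a fork here and Q is conditioned on, so the path is blocked at Q.
Path 6: R → W → Y ← B
  W is a chain and W is not conditioned on; Y is a collider and Y is conditioned on, which opens it — no node blocks this path, so it is active.
Since the path R → C ← W → Y ← B is active, R and B are not d-separated given {C, L, Q, Y}.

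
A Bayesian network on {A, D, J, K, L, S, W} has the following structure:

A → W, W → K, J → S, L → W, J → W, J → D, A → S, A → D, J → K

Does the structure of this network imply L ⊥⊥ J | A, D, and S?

Yes — L and J are d-separated given {A, D, S}.

We examine all 4 paths between L and J:
Path 1: L → W → K ← J
  K is a collider here and neither K nor any of its descendants is conditioned on, so the collider stays closed — the path is blocked at K.
Path 2: L → W ← J
  W is a collider here and neither W nor any of its descendants is conditioned on, so the collider stays closed — the path is blocked at W.
Path 3: L → W ← A → S ← J
  W is a collider here and neither W nor any of its descendants is conditioned on, so the collider stays closed — the path is blocked at W.
Path 4: L → W ← A → D ← J
  W is a collider here and neither W nor any of its descendants is conditioned on, so the collider stays closed — the path is blocked at W.
Every path is blocked, so L and J are d-separated given {A, D, S}.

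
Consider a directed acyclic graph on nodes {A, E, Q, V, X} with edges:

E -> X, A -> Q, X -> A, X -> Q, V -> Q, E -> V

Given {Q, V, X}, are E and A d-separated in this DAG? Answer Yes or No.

Yes

We examine all 4 paths between E and A:
Path 1: E → X → A
  X is a chain here and X is conditioned on, so the path is blocked at X.
Path 2: E → X → Q ← A
  X is a chain here and X is conditioned on, so the path is blocked at X.
Path 3: E → V → Q ← A
  V is a chain here and V is conditioned on, so the path is blocked at V.
Path 4: E → V → Q ← X → A
  V is a chain here and V is conditioned on, so the path is blocked at V.
All paths are blocked; E ⊥ A | {Q, V, X} holds.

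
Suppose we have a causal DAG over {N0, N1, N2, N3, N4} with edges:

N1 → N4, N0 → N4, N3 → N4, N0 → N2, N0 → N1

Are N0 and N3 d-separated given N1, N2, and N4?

No

Enumerating the 2 paths from N0 to N3 and testing each for blocking by {N1, N2, N4}:
Path 1: N0 → N1 → N4 ← N3
  N1 is a chain here and N1 is conditioned on, so the path is blocked at N1.
Path 2: N0 → N4 ← N3
  N4 is a collider and N4 is conditioned on, which opens it — no node blocks this path, so it is active.
Because an active path exists, N0 and N3 are not d-separated.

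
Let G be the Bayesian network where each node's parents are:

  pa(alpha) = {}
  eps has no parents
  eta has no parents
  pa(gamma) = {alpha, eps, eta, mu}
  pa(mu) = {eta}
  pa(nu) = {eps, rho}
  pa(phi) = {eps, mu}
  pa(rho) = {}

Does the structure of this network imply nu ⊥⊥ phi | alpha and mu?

Enumerating the 3 paths from nu to phi and testing each for blocking by {alpha, mu}:
  1. nu ← eps → gamma ← mu → phi — eps:fork[open]; gamma:collider[blocks]; mu:fork[blocks] ⇒ blocked
  2. nu ← eps → gamma ← eta → mu → phi — eps:fork[open]; gamma:collider[blocks]; eta:fork[open]; mu:chain[blocks] ⇒ blocked
  3. nu ← eps → phi — eps:fork[open] ⇒ active
Because an active path exists, nu and phi are not d-separated.

No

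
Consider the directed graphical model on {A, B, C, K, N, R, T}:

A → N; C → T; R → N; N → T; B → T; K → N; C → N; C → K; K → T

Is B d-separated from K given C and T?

No

Enumerating the 5 paths from B to K and testing each for blocking by {C, T}:
Path 1: B → T ← N ← K
  T is a collider and T is conditioned on, which opens it; N is a chain and N is not conditioned on — no node blocks this path, so it is active.
Path 2: B → T ← N ← C → K
  C is a fork here and C is conditioned on, so the path is blocked at C.
Path 3: B → T ← K
  T is a collider and T is conditioned on, which opens it — no node blocks this path, so it is active.
Path 4: B → T ← C → N ← K
  C is a fork here and C is conditioned on, so the path is blocked at C.
Path 5: B → T ← C → K
  C is a fork here and C is conditioned on, so the path is blocked at C.
Because an active path exists, B and K are not d-separated.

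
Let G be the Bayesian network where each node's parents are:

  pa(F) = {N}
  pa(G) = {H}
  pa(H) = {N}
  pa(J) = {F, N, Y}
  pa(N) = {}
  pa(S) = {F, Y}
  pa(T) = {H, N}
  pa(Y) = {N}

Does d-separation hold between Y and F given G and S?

We examine all 5 paths between Y and F:
  1. Y → J ← N → F — J:collider[blocks]; N:fork[open] ⇒ blocked
  2. Y → J ← F — J:collider[blocks] ⇒ blocked
  3. Y ← N → J ← F — N:fork[open]; J:collider[blocks] ⇒ blocked
  4. Y ← N → F — N:fork[open] ⇒ active
  5. Y → S ← F — S:collider[open] ⇒ active
Since the path Y ← N → F is active, Y and F are not d-separated given {G, S}.

No — Y and F are not d-separated given {G, S}.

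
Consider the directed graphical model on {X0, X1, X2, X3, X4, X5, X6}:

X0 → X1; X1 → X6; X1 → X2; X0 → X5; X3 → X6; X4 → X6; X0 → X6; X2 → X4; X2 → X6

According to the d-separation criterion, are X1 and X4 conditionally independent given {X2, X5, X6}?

No

There are 6 undirected paths between X1 and X4; checking each against the conditioning set {X2, X5, X6}:
Path 1: X1 → X6 ← X4
  X6 is a collider and X6 is conditioned on, which opens it — no node blocks this path, so it is active.
Path 2: X1 → X6 ← X2 → X4
  X2 is a fork here and X2 is conditioned on, so the path is blocked at X2.
Path 3: X1 → X2 → X6 ← X4
  X2 is a chain here and X2 is conditioned on, so the path is blocked at X2.
Path 4: X1 → X2 → X4
  X2 is a chain here and X2 is conditioned on, so the path is blocked at X2.
Path 5: X1 ← X0 → X6 ← X4
  X0 is a fork and X0 is not conditioned on; X6 is a collider and X6 is conditioned on, which opens it — no node blocks this path, so it is active.
Path 6: X1 ← X0 → X6 ← X2 → X4
  X2 is a fork here and X2 is conditioned on, so the path is blocked at X2.
At least one path is unblocked, so d-separation fails.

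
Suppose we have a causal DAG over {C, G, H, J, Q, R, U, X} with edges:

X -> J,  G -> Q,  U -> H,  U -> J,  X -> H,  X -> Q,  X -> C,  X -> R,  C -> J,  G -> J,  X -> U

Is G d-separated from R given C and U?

5 paths connect G and R; each must be blocked for d-separation to hold:
Path 1: G → J ← U ← X → R
  J is a collider here and neither J nor any of its descendants is conditioned on, so the collider stays closed — the path is blocked at J.
Path 2: G → J ← U → H ← X → R
  J is a collider here and neither J nor any of its descendants is conditioned on, so the collider stays closed — the path is blocked at J.
Path 3: G → J ← C ← X → R
  J is a collider here and neither J nor any of its descendants is conditioned on, so the collider stays closed — the path is blocked at J.
Path 4: G → J ← X → R
  J is a collider here and neither J nor any of its descendants is conditioned on, so the collider stays closed — the path is blocked at J.
Path 5: G → Q ← X → R
  Q is a collider here and neither Q nor any of its descendants is conditioned on, so the collider stays closed — the path is blocked at Q.
Since every path is blocked, d-separation holds.

Yes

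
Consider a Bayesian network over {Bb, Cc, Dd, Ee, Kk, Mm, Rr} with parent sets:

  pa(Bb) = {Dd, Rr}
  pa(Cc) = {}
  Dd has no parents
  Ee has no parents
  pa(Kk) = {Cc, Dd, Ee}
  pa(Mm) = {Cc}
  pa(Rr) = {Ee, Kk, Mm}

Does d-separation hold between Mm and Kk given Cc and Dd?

Yes

There are 4 undirected paths between Mm and Kk; checking each against the conditioning set {Cc, Dd}:
Path 1: Mm → Rr → Bb ← Dd → Kk
  Bb is a collider here and neither Bb nor any of its descendants is conditioned on, so the collider stays closed — the path is blocked at Bb.
Path 2: Mm → Rr ← Ee → Kk
  Rr is a collider here and neither Rr nor any of its descendants is conditioned on, so the collider stays closed — the path is blocked at Rr.
Path 3: Mm → Rr ← Kk
  Rr is a collider here and neither Rr nor any of its descendants is conditioned on, so the collider stays closed — the path is blocked at Rr.
Path 4: Mm ← Cc → Kk
  Cc is a fork here and Cc is conditioned on, so the path is blocked at Cc.
Every path is blocked, so Mm and Kk are d-separated given {Cc, Dd}.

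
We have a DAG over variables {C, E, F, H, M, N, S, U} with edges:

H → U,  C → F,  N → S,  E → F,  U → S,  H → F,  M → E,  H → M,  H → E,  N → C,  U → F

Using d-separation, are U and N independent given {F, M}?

No — U and N are not d-separated given {F, M}.

5 paths connect U and N; each must be blocked for d-separation to hold:
Path 1: U → S ← N
  S is a collider here and neither S nor any of its descendants is conditioned on, so the collider stays closed — the path is blocked at S.
Path 2: U → F ← C ← N
  F is a collider and F is conditioned on, which opens it; C is a chain and C is not conditioned on — no node blocks this path, so it is active.
Path 3: U ← H → F ← C ← N
  H is a fork and H is not conditioned on; F is a collider and F is conditioned on, which opens it; C is a chain and C is not conditioned on — no node blocks this path, so it is active.
Path 4: U ← H → M → E → F ← C ← N
  M is a chain here and M is conditioned on, so the path is blocked at M.
Path 5: U ← H → E → F ← C ← N
  H is a fork and H is not conditioned on; E is a chain and E is not conditioned on; F is a collider and F is conditioned on, which opens it; C is a chain and C is not conditioned on — no node blocks this path, so it is active.
Since the path U → F ← C ← N is active, U and N are not d-separated given {F, M}.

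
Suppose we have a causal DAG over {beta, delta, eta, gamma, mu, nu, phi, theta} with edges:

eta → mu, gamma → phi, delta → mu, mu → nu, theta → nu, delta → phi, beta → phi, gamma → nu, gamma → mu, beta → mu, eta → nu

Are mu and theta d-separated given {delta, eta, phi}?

5 paths connect mu and theta; each must be blocked for d-separation to hold:
  1. mu ← delta → phi ← gamma → nu ← theta — delta:fork[blocks]; phi:collider[open]; gamma:fork[open]; nu:collider[blocks] ⇒ blocked
  2. mu ← beta → phi ← gamma → nu ← theta — beta:fork[open]; phi:collider[open]; gamma:fork[open]; nu:collider[blocks] ⇒ blocked
  3. mu ← eta → nu ← theta — eta:fork[blocks]; nu:collider[blocks] ⇒ blocked
  4. mu → nu ← theta — nu:collider[blocks] ⇒ blocked
  5. mu ← gamma → nu ← theta — gamma:fork[open]; nu:collider[blocks] ⇒ blocked
All paths are blocked; mu ⊥ theta | {delta, eta, phi} holds.

Yes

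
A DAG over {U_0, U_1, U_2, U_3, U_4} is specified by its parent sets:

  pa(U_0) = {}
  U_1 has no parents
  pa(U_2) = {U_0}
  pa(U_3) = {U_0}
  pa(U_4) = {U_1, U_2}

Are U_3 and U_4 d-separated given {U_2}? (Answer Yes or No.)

There is one path between U_3 and U_4:
  1. U_3 ← U_0 → U_2 → U_4 — U_0:fork[open]; U_2:chain[blocks] ⇒ blocked
Every path is blocked, so U_3 and U_4 are d-separated given {U_2}.

Yes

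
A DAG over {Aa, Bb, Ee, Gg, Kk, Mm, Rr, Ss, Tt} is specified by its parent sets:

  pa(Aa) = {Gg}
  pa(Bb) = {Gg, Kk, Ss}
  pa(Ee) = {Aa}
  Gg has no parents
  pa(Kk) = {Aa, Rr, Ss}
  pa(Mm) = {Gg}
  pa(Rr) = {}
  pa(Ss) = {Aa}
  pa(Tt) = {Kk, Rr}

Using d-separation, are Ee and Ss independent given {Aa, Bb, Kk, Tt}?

Yes

Enumerating the 5 paths from Ee to Ss and testing each for blocking by {Aa, Bb, Kk, Tt}:
Path 1: Ee ← Aa ← Gg → Bb ← Kk ← Ss
  Aa is a chain here and Aa is conditioned on, so the path is blocked at Aa.
Path 2: Ee ← Aa ← Gg → Bb ← Ss
  Aa is a chain here and Aa is conditioned on, so the path is blocked at Aa.
Path 3: Ee ← Aa → Kk → Bb ← Ss
  Aa is a fork here and Aa is conditioned on, so the path is blocked at Aa.
Path 4: Ee ← Aa → Kk ← Ss
  Aa is a fork here and Aa is conditioned on, so the path is blocked at Aa.
Path 5: Ee ← Aa → Ss
  Aa is a fork here and Aa is conditioned on, so the path is blocked at Aa.
All paths are blocked; Ee ⊥ Ss | {Aa, Bb, Kk, Tt} holds.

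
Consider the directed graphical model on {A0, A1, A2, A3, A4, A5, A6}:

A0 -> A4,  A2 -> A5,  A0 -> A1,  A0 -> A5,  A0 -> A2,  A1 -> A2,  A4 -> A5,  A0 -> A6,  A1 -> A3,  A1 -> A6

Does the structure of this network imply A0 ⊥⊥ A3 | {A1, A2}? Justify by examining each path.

There are 5 undirected paths between A0 and A3; checking each against the conditioning set {A1, A2}:
  1. A0 → A2 ← A1 → A3 — A2:collider[open]; A1:fork[blocks] ⇒ blocked
  2. A0 → A5 ← A2 ← A1 → A3 — A5:collider[blocks]; A2:chain[blocks]; A1:fork[blocks] ⇒ blocked
  3. A0 → A4 → A5 ← A2 ← A1 → A3 — A4:chain[open]; A5:collider[blocks]; A2:chain[blocks]; A1:fork[blocks] ⇒ blocked
  4. A0 → A6 ← A1 → A3 — A6:collider[blocks]; A1:fork[blocks] ⇒ blocked
  5. A0 → A1 → A3 — A1:chain[blocks] ⇒ blocked
Since every path is blocked, d-separation holds.

Yes — A0 and A3 are d-separated given {A1, A2}.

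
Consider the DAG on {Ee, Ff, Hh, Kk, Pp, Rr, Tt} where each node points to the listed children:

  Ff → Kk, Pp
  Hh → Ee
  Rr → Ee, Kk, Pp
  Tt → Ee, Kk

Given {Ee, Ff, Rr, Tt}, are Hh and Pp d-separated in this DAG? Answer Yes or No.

4 paths connect Hh and Pp; each must be blocked for d-separation to hold:
  1. Hh → Ee ← Tt → Kk ← Ff → Pp — Ee:collider[open]; Tt:fork[blocks]; Kk:collider[blocks]; Ff:fork[blocks] ⇒ blocked
  2. Hh → Ee ← Tt → Kk ← Rr → Pp — Ee:collider[open]; Tt:fork[blocks]; Kk:collider[blocks]; Rr:fork[blocks] ⇒ blocked
  3. Hh → Ee ← Rr → Pp — Ee:collider[open]; Rr:fork[blocks] ⇒ blocked
  4. Hh → Ee ← Rr → Kk ← Ff → Pp — Ee:collider[open]; Rr:fork[blocks]; Kk:collider[blocks]; Ff:fork[blocks] ⇒ blocked
Every path is blocked, so Hh and Pp are d-separated given {Ee, Ff, Rr, Tt}.

Yes — Hh and Pp are d-separated given {Ee, Ff, Rr, Tt}.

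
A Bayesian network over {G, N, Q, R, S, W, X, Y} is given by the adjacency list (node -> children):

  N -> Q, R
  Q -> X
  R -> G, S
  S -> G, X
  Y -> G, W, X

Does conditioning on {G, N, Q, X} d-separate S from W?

No

There are 6 undirected paths between S and W; checking each against the conditioning set {G, N, Q, X}:
Path 1: S → X ← Y → W
  X is a collider and X is conditioned on, which opens it; Y is a fork and Y is not conditioned on — no node blocks this path, so it is active.
Path 2: S → X ← Q ← N → R → G ← Y → W
  Q is a chain here and Q is conditioned on, so the path is blocked at Q.
Path 3: S → G ← Y → W
  G is a collider and G is conditioned on, which opens it; Y is a fork and Y is not conditioned on — no node blocks this path, so it is active.
Path 4: S → G ← R ← N → Q → X ← Y → W
  N is a fork here and N is conditioned on, so the path is blocked at N.
Path 5: S ← R → G ← Y → W
  R is a fork and R is not conditioned on; G is a collider and G is conditioned on, which opens it; Y is a fork and Y is not conditioned on — no node blocks this path, so it is active.
Path 6: S ← R ← N → Q → X ← Y → W
  N is a fork here and N is conditioned on, so the path is blocked at N.
Since the path S → X ← Y → W is active, S and W are not d-separated given {G, N, Q, X}.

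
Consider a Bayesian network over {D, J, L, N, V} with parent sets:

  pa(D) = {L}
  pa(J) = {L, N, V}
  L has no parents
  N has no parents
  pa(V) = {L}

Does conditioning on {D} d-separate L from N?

2 paths connect L and N; each must be blocked for d-separation to hold:
Path 1: L → V → J ← N
  J is a collider here and neither J nor any of its descendants is conditioned on, so the collider stays closed — the path is blocked at J.
Path 2: L → J ← N
  J is a collider here and neither J nor any of its descendants is conditioned on, so the collider stays closed — the path is blocked at J.
Since every path is blocked, d-separation holds.

Yes — L and N are d-separated given {D}.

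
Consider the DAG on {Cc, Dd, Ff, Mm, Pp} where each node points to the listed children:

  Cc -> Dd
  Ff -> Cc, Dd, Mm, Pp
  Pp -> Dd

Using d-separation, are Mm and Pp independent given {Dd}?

We examine all 3 paths between Mm and Pp:
  1. Mm ← Ff → Cc → Dd ← Pp — Ff:fork[open]; Cc:chain[open]; Dd:collider[open] ⇒ active
  2. Mm ← Ff → Dd ← Pp — Ff:fork[open]; Dd:collider[open] ⇒ active
  3. Mm ← Ff → Pp — Ff:fork[open] ⇒ active
Since the path Mm ← Ff → Cc → Dd ← Pp is active, Mm and Pp are not d-separated given {Dd}.

No — Mm and Pp are not d-separated given {Dd}.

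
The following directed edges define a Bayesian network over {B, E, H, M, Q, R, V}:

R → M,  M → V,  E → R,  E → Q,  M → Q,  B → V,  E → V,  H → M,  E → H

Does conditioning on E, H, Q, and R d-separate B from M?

Yes

Enumerating the 4 paths from B to M and testing each for blocking by {E, H, Q, R}:
Path 1: B → V ← M
  V is a collider here and neither V nor any of its descendants is conditioned on, so the collider stays closed — the path is blocked at V.
Path 2: B → V ← E → Q ← M
  V is a collider here and neither V nor any of its descendants is conditioned on, so the collider stays closed — the path is blocked at V.
Path 3: B → V ← E → H → M
  V is a collider here and neither V nor any of its descendants is conditioned on, so the collider stays closed — the path is blocked at V.
Path 4: B → V ← E → R → M
  V is a collider here and neither V nor any of its descendants is conditioned on, so the collider stays closed — the path is blocked at V.
All paths are blocked; B ⊥ M | {E, H, Q, R} holds.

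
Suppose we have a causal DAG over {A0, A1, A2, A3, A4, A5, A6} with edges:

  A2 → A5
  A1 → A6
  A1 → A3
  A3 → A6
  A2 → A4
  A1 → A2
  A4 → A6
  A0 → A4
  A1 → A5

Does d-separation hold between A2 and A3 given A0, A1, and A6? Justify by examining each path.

No

6 paths connect A2 and A3; each must be blocked for d-separation to hold:
Path 1: A2 → A5 ← A1 → A6 ← A3
  A5 is a collider here and neither A5 nor any of its descendants is conditioned on, so the collider stays closed — the path is blocked at A5.
Path 2: A2 → A5 ← A1 → A3
  A5 is a collider here and neither A5 nor any of its descendants is conditioned on, so the collider stays closed — the path is blocked at A5.
Path 3: A2 → A4 → A6 ← A1 → A3
  A1 is a fork here and A1 is conditioned on, so the path is blocked at A1.
Path 4: A2 → A4 → A6 ← A3
  A4 is a chain and A4 is not conditioned on; A6 is a collider and A6 is conditioned on, which opens it — no node blocks this path, so it is active.
Path 5: A2 ← A1 → A6 ← A3
  A1 is a fork here and A1 is conditioned on, so the path is blocked at A1.
Path 6: A2 ← A1 → A3
  A1 is a fork here and A1 is conditioned on, so the path is blocked at A1.
Since the path A2 → A4 → A6 ← A3 is active, A2 and A3 are not d-separated given {A0, A1, A6}.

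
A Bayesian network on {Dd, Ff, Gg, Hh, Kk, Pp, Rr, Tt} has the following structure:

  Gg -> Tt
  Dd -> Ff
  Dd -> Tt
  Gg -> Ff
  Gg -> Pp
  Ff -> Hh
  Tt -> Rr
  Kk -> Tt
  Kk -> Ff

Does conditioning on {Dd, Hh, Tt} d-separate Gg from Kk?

4 paths connect Gg and Kk; each must be blocked for d-separation to hold:
Path 1: Gg → Ff ← Kk
  Ff is a collider and its descendant Hh is conditioned on, which opens it — no node blocks this path, so it is active.
Path 2: Gg → Ff ← Dd → Tt ← Kk
  Dd is a fork here and Dd is conditioned on, so the path is blocked at Dd.
Path 3: Gg → Tt ← Kk
  Tt is a collider and Tt is conditioned on, which opens it — no node blocks this path, so it is active.
Path 4: Gg → Tt ← Dd → Ff ← Kk
  Dd is a fork here and Dd is conditioned on, so the path is blocked at Dd.
Because an active path exists, Gg and Kk are not d-separated.

No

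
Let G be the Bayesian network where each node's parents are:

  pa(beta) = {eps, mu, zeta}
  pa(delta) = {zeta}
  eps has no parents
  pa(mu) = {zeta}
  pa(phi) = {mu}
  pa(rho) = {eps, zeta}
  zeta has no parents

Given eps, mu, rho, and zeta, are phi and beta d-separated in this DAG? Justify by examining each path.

Yes

3 paths connect phi and beta; each must be blocked for d-separation to hold:
Path 1: phi ← mu → beta
  mu is a fork here and mu is conditioned on, so the path is blocked at mu.
Path 2: phi ← mu ← zeta → beta
  mu is a chain here and mu is conditioned on, so the path is blocked at mu.
Path 3: phi ← mu ← zeta → rho ← eps → beta
  mu is a chain here and mu is conditioned on, so the path is blocked at mu.
All paths are blocked; phi ⊥ beta | {eps, mu, rho, zeta} holds.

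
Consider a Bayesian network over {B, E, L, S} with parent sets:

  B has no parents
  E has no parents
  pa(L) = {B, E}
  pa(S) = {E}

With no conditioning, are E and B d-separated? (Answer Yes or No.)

Yes

Only one path connects E and B:
Path 1: E → L ← B
  L is a collider here and neither L nor any of its descendants is conditioned on, so the collider stays closed — the path is blocked at L.
Every path is blocked, so E and B are d-separated given ∅.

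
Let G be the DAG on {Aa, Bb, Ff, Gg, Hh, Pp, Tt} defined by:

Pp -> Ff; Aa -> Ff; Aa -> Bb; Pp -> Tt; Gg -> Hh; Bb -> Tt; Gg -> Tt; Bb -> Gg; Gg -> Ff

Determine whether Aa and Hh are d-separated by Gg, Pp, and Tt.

We examine all 6 paths between Aa and Hh:
Path 1: Aa → Bb → Tt ← Gg → Hh
  Gg is a fork here and Gg is conditioned on, so the path is blocked at Gg.
Path 2: Aa → Bb → Tt ← Pp → Ff ← Gg → Hh
  Pp is a fork here and Pp is conditioned on, so the path is blocked at Pp.
Path 3: Aa → Bb → Gg → Hh
  Gg is a chain here and Gg is conditioned on, so the path is blocked at Gg.
Path 4: Aa → Ff ← Gg → Hh
  Ff is a collider here and neither Ff nor any of its descendants is conditioned on, so the collider stays closed — the path is blocked at Ff.
Path 5: Aa → Ff ← Pp → Tt ← Bb → Gg → Hh
  Ff is a collider here and neither Ff nor any of its descendants is conditioned on, so the collider stays closed — the path is blocked at Ff.
Path 6: Aa → Ff ← Pp → Tt ← Gg → Hh
  Ff is a collider here and neither Ff nor any of its descendants is conditioned on, so the collider stays closed — the path is blocked at Ff.
Every path is blocked, so Aa and Hh are d-separated given {Gg, Pp, Tt}.

Yes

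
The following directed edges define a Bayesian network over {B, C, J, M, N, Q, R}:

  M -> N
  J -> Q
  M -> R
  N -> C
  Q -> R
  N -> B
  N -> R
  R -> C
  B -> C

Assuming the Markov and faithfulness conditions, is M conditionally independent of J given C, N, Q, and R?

Yes

There are 4 undirected paths between M and J; checking each against the conditioning set {C, N, Q, R}:
Path 1: M → R ← Q ← J
  Q is a chain here and Q is conditioned on, so the path is blocked at Q.
Path 2: M → N → R ← Q ← J
  N is a chain here and N is conditioned on, so the path is blocked at N.
Path 3: M → N → B → C ← R ← Q ← J
  N is a chain here and N is conditioned on, so the path is blocked at N.
Path 4: M → N → C ← R ← Q ← J
  N is a chain here and N is conditioned on, so the path is blocked at N.
Every path is blocked, so M and J are d-separated given {C, N, Q, R}.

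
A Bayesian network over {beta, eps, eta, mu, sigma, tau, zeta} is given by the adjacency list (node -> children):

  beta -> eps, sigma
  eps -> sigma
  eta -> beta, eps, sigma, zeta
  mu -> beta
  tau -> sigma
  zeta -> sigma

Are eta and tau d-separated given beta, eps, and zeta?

Yes — eta and tau are d-separated given {beta, eps, zeta}.

We examine all 6 paths between eta and tau:
  1. eta → zeta → sigma ← tau — zeta:chain[blocks]; sigma:collider[blocks] ⇒ blocked
  2. eta → sigma ← tau — sigma:collider[blocks] ⇒ blocked
  3. eta → beta → sigma ← tau — beta:chain[blocks]; sigma:collider[blocks] ⇒ blocked
  4. eta → beta → eps → sigma ← tau — beta:chain[blocks]; eps:chain[blocks]; sigma:collider[blocks] ⇒ blocked
  5. eta → eps → sigma ← tau — eps:chain[blocks]; sigma:collider[blocks] ⇒ blocked
  6. eta → eps ← beta → sigma ← tau — eps:collider[open]; beta:fork[blocks]; sigma:collider[blocks] ⇒ blocked
All paths are blocked; eta ⊥ tau | {beta, eps, zeta} holds.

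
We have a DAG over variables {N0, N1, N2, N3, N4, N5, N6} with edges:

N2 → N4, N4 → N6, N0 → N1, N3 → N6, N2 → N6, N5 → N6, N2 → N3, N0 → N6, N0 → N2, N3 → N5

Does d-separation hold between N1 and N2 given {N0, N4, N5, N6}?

There are 5 undirected paths between N1 and N2; checking each against the conditioning set {N0, N4, N5, N6}:
Path 1: N1 ← N0 → N2
  N0 is a fork here and N0 is conditioned on, so the path is blocked at N0.
Path 2: N1 ← N0 → N6 ← N4 ← N2
  N0 is a fork here and N0 is conditioned on, so the path is blocked at N0.
Path 3: N1 ← N0 → N6 ← N2
  N0 is a fork here and N0 is conditioned on, so the path is blocked at N0.
Path 4: N1 ← N0 → N6 ← N3 ← N2
  N0 is a fork here and N0 is conditioned on, so the path is blocked at N0.
Path 5: N1 ← N0 → N6 ← N5 ← N3 ← N2
  N0 is a fork here and N0 is conditioned on, so the path is blocked at N0.
Every path is blocked, so N1 and N2 are d-separated given {N0, N4, N5, N6}.

Yes — N1 and N2 are d-separated given {N0, N4, N5, N6}.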